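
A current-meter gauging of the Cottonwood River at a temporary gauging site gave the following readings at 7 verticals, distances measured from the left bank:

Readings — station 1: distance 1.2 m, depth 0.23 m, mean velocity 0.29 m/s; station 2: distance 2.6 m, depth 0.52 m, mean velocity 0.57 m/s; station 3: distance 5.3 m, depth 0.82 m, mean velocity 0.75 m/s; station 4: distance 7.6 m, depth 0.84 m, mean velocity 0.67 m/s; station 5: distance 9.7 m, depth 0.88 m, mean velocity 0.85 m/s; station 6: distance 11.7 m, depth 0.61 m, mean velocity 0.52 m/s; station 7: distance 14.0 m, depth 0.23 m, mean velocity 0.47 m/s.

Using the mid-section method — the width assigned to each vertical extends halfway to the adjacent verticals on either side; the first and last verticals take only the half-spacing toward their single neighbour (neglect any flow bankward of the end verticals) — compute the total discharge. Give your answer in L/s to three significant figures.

5770 L/s

w_1 = (2.6 − 1.2)/2 = 0.7 m; q_1 = 0.29 × 0.23 × 0.7 = 0.04669 m³/s
w_2 = (5.3 − 1.2)/2 = 2.05 m; q_2 = 0.57 × 0.52 × 2.05 = 0.6076 m³/s
w_3 = (7.6 − 2.6)/2 = 2.5 m; q_3 = 0.75 × 0.82 × 2.5 = 1.538 m³/s
w_4 = (9.7 − 5.3)/2 = 2.2 m; q_4 = 0.67 × 0.84 × 2.2 = 1.238 m³/s
w_5 = (11.7 − 7.6)/2 = 2.05 m; q_5 = 0.85 × 0.88 × 2.05 = 1.533 m³/s
w_6 = (14.0 − 9.7)/2 = 2.15 m; q_6 = 0.52 × 0.61 × 2.15 = 0.6820 m³/s
w_7 = (14.0 − 11.7)/2 = 1.15 m; q_7 = 0.47 × 0.23 × 1.15 = 0.1243 m³/s
Q = Σ qᵢ = 5.770 m³/s
= 5.770 × 1000 = 5770 L/s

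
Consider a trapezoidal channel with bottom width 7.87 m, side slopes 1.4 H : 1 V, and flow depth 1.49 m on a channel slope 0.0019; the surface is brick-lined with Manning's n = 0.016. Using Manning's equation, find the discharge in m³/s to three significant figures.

A = (b + z·y)·y = (7.87 + 1.4×1.49)×1.49 = 14.83 m²
P = b + 2y√(1+z²) = 7.87 + 2×1.49×√(1+1.4²) = 13.00 m
R = A/P = 14.83/13.00 = 1.141 m
Q = (1/n)·A·R^(2/3)·S^(1/2) = (1/0.016) × 14.83 × 1.141^(2/3) × 0.0019^(1/2) = 44.14 m³/s

44.1 m³/s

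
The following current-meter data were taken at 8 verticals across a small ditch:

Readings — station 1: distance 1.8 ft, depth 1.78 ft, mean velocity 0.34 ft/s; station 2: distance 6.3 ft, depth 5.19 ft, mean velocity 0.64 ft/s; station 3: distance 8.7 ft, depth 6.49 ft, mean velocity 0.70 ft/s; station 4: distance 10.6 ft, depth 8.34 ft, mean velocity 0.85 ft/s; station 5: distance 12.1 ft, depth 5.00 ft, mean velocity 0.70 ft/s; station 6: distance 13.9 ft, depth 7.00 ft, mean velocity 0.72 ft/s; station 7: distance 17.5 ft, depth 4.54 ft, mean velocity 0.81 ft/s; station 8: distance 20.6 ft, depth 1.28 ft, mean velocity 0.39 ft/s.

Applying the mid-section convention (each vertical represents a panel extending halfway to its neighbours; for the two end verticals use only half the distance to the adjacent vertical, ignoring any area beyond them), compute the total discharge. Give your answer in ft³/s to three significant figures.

67.1 ft³/s

w_1 = (6.3 − 1.8)/2 = 2.25 ft; q_1 = 0.34 × 1.78 × 2.25 = 1.362 ft³/s
w_2 = (8.7 − 1.8)/2 = 3.45 ft; q_2 = 0.64 × 5.19 × 3.45 = 11.46 ft³/s
w_3 = (10.6 − 6.3)/2 = 2.15 ft; q_3 = 0.70 × 6.49 × 2.15 = 9.767 ft³/s
w_4 = (12.1 − 8.7)/2 = 1.7 ft; q_4 = 0.85 × 8.34 × 1.7 = 12.05 ft³/s
w_5 = (13.9 − 10.6)/2 = 1.65 ft; q_5 = 0.70 × 5.00 × 1.65 = 5.775 ft³/s
w_6 = (17.5 − 12.1)/2 = 2.7 ft; q_6 = 0.72 × 7.00 × 2.7 = 13.61 ft³/s
w_7 = (20.6 − 13.9)/2 = 3.35 ft; q_7 = 0.81 × 4.54 × 3.35 = 12.32 ft³/s
w_8 = (20.6 − 17.5)/2 = 1.55 ft; q_8 = 0.39 × 1.28 × 1.55 = 0.7738 ft³/s
Q = Σ qᵢ = 67.12 ft³/s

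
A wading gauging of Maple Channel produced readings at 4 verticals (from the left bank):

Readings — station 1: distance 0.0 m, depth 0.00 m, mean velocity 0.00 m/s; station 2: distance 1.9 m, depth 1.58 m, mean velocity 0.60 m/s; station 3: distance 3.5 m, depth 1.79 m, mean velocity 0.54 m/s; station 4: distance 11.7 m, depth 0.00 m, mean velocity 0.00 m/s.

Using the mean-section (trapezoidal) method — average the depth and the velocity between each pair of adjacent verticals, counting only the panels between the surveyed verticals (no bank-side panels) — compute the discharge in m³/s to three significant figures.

3.97 m³/s

Panel 1-2: Δb = 1.9 m, d̄ = (0.00+1.58)/2 = 0.79, v̄ = (0.00+0.60)/2 = 0.3 → q = 1.9×0.79×0.3 = 0.4503 m³/s
Panel 2-3: Δb = 1.6 m, d̄ = (1.58+1.79)/2 = 1.685, v̄ = (0.60+0.54)/2 = 0.57 → q = 1.6×1.685×0.57 = 1.537 m³/s
Panel 3-4: Δb = 8.2 m, d̄ = (1.79+0.00)/2 = 0.895, v̄ = (0.54+0.00)/2 = 0.27 → q = 8.2×0.895×0.27 = 1.982 m³/s
Q = Σ q = 3.969 m³/s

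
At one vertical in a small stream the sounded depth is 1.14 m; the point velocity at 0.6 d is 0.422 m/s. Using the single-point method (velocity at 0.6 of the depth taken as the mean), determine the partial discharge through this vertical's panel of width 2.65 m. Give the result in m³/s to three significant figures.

1.27 m³/s

v̄ = v₀.₆ = 0.422 m/s
q = v̄ × d × w = 0.4220 × 1.14 × 2.65 = 1.275 m³/s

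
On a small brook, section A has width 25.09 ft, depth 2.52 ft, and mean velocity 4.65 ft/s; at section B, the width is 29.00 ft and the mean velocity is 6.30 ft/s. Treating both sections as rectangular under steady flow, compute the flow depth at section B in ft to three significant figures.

1.61 ft

Q = A₁V₁ = (25.09×2.52) × 4.65 = 294.0 ft³/s
d₂ = Q/(b₂ V₂) = 294.0/(29.00×6.30) = 1.609 ft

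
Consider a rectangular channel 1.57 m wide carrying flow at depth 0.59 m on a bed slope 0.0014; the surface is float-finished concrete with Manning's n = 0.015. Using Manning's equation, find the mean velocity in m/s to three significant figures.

A = b·y = 1.57 × 0.59 = 0.9263 m²
P = b + 2y = 1.57 + 2×0.59 = 2.750 m
R = A/P = 0.9263/2.750 = 0.3368 m
Q = (1/n)·A·R^(2/3)·S^(1/2) = (1/0.015) × 0.9263 × 0.3368^(2/3) × 0.0014^(1/2) = 1.119 m³/s
V = Q/A = 1.119/0.9263 = 1.208 m/s

1.21 m/s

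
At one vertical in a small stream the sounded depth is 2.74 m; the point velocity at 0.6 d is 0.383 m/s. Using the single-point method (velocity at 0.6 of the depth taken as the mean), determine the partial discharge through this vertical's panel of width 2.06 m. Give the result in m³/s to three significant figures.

2.16 m³/s

v̄ = v₀.₆ = 0.383 m/s
q = v̄ × d × w = 0.3830 × 2.74 × 2.06 = 2.162 m³/s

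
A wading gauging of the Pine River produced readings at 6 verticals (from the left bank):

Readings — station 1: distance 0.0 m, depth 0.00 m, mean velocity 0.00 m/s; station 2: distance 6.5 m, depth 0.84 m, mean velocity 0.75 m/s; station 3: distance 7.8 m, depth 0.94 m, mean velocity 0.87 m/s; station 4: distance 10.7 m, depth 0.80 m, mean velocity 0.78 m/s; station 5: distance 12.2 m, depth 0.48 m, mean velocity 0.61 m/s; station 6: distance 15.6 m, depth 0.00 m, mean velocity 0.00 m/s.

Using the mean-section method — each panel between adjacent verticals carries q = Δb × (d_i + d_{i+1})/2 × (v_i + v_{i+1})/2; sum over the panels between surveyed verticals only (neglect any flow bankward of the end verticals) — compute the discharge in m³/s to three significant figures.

Panel 1-2: Δb = 6.5 m, d̄ = (0.00+0.84)/2 = 0.42, v̄ = (0.00+0.75)/2 = 0.375 → q = 6.5×0.42×0.375 = 1.024 m³/s
Panel 2-3: Δb = 1.3 m, d̄ = (0.84+0.94)/2 = 0.89, v̄ = (0.75+0.87)/2 = 0.81 → q = 1.3×0.89×0.81 = 0.9372 m³/s
Panel 3-4: Δb = 2.9 m, d̄ = (0.94+0.80)/2 = 0.87, v̄ = (0.87+0.78)/2 = 0.825 → q = 2.9×0.87×0.825 = 2.081 m³/s
Panel 4-5: Δb = 1.5 m, d̄ = (0.80+0.48)/2 = 0.64, v̄ = (0.78+0.61)/2 = 0.695 → q = 1.5×0.64×0.695 = 0.6672 m³/s
Panel 5-6: Δb = 3.4 m, d̄ = (0.48+0.00)/2 = 0.24, v̄ = (0.61+0.00)/2 = 0.305 → q = 3.4×0.24×0.305 = 0.2489 m³/s
Q = Σ q = 4.958 m³/s

4.96 m³/s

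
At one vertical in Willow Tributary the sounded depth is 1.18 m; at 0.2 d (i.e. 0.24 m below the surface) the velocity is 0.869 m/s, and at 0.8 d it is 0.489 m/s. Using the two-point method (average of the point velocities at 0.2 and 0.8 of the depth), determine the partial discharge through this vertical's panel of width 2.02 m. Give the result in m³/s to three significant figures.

1.62 m³/s

v̄ = (0.869 + 0.489) / 2 = 0.6790 m/s
q = v̄ × d × w = 0.6790 × 1.18 × 2.02 = 1.618 m³/s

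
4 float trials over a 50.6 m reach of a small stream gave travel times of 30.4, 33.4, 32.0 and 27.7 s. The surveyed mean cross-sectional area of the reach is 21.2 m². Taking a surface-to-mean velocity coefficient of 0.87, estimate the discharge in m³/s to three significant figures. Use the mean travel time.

30.2 m³/s

t̄ = (30.4 + 33.4 + 32.0 + 27.7) / 4 = 30.875 s
v_surface = L / t̄ = 50.6 / 30.875 = 1.639 m/s
v_mean = 0.87 × 1.639 = 1.426 m/s
Q = A × v_mean = 21.2 × 1.426 = 30.23 m³/s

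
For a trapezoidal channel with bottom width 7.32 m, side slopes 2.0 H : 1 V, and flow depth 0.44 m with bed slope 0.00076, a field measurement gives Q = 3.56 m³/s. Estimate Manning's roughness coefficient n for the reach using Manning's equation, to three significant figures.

A = (b + z·y)·y = (7.32 + 2.0×0.44)×0.44 = 3.608 m²
P = b + 2y√(1+z²) = 7.32 + 2×0.44×√(1+2.0²) = 9.288 m
R = A/P = 3.608/9.288 = 0.3885 m
n = (1/Q)·A·R^(2/3)·S^(1/2) = (1/3.56) × 3.608 × 0.5324 × 0.02757 = 0.01488

0.0149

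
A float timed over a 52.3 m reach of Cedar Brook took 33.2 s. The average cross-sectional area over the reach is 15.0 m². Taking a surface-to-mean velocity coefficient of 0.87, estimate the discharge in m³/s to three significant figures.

20.6 m³/s

v_surface = L / t̄ = 52.3 / 33.2 = 1.575 m/s
v_mean = 0.87 × 1.575 = 1.371 m/s
Q = A × v_mean = 15.0 × 1.371 = 20.56 m³/s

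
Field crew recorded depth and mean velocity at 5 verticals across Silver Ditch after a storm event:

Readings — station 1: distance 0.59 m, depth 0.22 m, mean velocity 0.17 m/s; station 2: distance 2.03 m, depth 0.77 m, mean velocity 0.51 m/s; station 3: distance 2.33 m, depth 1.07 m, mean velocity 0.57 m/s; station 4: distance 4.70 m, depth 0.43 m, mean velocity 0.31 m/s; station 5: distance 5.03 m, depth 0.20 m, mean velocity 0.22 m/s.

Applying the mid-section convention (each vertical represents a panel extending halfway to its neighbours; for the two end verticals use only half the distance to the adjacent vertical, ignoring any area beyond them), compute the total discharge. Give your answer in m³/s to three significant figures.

w_1 = (2.03 − 0.59)/2 = 0.72 m; q_1 = 0.17 × 0.22 × 0.72 = 0.02693 m³/s
w_2 = (2.33 − 0.59)/2 = 0.87 m; q_2 = 0.51 × 0.77 × 0.87 = 0.3416 m³/s
w_3 = (4.70 − 2.03)/2 = 1.335 m; q_3 = 0.57 × 1.07 × 1.335 = 0.8142 m³/s
w_4 = (5.03 − 2.33)/2 = 1.35 m; q_4 = 0.31 × 0.43 × 1.35 = 0.1800 m³/s
w_5 = (5.03 − 4.70)/2 = 0.165 m; q_5 = 0.22 × 0.20 × 0.165 = 0.007260 m³/s
Q = Σ qᵢ = 1.370 m³/s

1.37 m³/s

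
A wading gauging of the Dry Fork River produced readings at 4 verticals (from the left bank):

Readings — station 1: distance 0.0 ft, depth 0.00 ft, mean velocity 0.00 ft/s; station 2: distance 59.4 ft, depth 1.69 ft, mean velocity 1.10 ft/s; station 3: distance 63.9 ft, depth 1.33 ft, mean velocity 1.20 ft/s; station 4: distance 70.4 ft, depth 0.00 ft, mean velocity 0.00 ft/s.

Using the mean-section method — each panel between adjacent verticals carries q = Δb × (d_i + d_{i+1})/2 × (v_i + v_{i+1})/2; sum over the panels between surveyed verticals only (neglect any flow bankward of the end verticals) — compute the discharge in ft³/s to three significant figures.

Panel 1-2: Δb = 59.4 ft, d̄ = (0.00+1.69)/2 = 0.845, v̄ = (0.00+1.10)/2 = 0.55 → q = 59.4×0.845×0.55 = 27.61 ft³/s
Panel 2-3: Δb = 4.5 ft, d̄ = (1.69+1.33)/2 = 1.51, v̄ = (1.10+1.20)/2 = 1.15 → q = 4.5×1.51×1.15 = 7.814 ft³/s
Panel 3-4: Δb = 6.5 ft, d̄ = (1.33+0.00)/2 = 0.665, v̄ = (1.20+0.00)/2 = 0.6 → q = 6.5×0.665×0.6 = 2.594 ft³/s
Q = Σ q = 38.01 ft³/s

38.0 ft³/s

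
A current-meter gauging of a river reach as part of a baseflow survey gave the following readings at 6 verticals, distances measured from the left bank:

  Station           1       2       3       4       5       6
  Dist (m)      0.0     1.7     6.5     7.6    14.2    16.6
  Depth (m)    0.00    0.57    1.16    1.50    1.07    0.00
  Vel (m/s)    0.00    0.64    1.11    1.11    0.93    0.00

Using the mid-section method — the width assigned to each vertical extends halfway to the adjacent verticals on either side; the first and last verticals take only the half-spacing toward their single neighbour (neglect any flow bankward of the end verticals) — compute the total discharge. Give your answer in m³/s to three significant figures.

w_2 = (6.5 − 0.0)/2 = 3.25 m; q_2 = 0.64 × 0.57 × 3.25 = 1.186 m³/s
w_3 = (7.6 − 1.7)/2 = 2.95 m; q_3 = 1.11 × 1.16 × 2.95 = 3.798 m³/s
w_4 = (14.2 − 6.5)/2 = 3.85 m; q_4 = 1.11 × 1.50 × 3.85 = 6.410 m³/s
w_5 = (16.6 − 7.6)/2 = 4.5 m; q_5 = 0.93 × 1.07 × 4.5 = 4.478 m³/s
Stations 1, 6 contribute zero (depth or velocity is 0).
Q = Σ qᵢ = 15.87 m³/s

15.9 m³/s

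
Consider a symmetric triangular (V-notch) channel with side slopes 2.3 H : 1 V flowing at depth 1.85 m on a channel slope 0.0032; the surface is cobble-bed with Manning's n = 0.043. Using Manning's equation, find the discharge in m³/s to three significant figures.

9.28 m³/s

A = z·y² = 2.3×1.85² = 7.872 m²
P = 2y√(1+z²) = 2×1.85×√(1+2.3²) = 9.280 m
R = A/P = 7.872/9.280 = 0.8483 m
Q = (1/n)·A·R^(2/3)·S^(1/2) = (1/0.043) × 7.872 × 0.8483^(2/3) × 0.0032^(1/2) = 9.280 m³/s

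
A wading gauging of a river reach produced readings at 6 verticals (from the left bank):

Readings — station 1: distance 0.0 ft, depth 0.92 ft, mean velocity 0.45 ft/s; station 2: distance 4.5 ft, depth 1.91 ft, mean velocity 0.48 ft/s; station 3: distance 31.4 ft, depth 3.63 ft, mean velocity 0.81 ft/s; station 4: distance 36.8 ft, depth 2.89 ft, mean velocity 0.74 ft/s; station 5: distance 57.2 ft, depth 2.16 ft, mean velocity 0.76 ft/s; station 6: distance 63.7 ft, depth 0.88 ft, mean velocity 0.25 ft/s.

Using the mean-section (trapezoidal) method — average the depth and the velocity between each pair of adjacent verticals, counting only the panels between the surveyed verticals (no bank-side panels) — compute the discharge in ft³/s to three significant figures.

Panel 1-2: Δb = 4.5 ft, d̄ = (0.92+1.91)/2 = 1.415, v̄ = (0.45+0.48)/2 = 0.465 → q = 4.5×1.415×0.465 = 2.961 ft³/s
Panel 2-3: Δb = 26.9 ft, d̄ = (1.91+3.63)/2 = 2.77, v̄ = (0.48+0.81)/2 = 0.645 → q = 26.9×2.77×0.645 = 48.06 ft³/s
Panel 3-4: Δb = 5.4 ft, d̄ = (3.63+2.89)/2 = 3.26, v̄ = (0.81+0.74)/2 = 0.775 → q = 5.4×3.26×0.775 = 13.64 ft³/s
Panel 4-5: Δb = 20.4 ft, d̄ = (2.89+2.16)/2 = 2.525, v̄ = (0.74+0.76)/2 = 0.75 → q = 20.4×2.525×0.75 = 38.63 ft³/s
Panel 5-6: Δb = 6.5 ft, d̄ = (2.16+0.88)/2 = 1.52, v̄ = (0.76+0.25)/2 = 0.505 → q = 6.5×1.52×0.505 = 4.989 ft³/s
Q = Σ q = 108.3 ft³/s

108 ft³/s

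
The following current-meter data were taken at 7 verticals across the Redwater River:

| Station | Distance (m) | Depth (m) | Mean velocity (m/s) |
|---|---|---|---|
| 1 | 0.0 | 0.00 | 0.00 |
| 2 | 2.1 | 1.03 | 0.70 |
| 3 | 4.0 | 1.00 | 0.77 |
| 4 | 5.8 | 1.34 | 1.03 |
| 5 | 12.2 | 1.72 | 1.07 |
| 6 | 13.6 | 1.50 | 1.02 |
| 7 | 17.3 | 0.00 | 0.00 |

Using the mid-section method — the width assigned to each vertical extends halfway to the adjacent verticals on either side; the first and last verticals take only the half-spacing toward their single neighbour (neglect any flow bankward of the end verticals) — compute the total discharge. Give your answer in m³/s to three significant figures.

w_2 = (4.0 − 0.0)/2 = 2 m; q_2 = 0.70 × 1.03 × 2 = 1.442 m³/s
w_3 = (5.8 − 2.1)/2 = 1.85 m; q_3 = 0.77 × 1.00 × 1.85 = 1.425 m³/s
w_4 = (12.2 − 4.0)/2 = 4.1 m; q_4 = 1.03 × 1.34 × 4.1 = 5.659 m³/s
w_5 = (13.6 − 5.8)/2 = 3.9 m; q_5 = 1.07 × 1.72 × 3.9 = 7.178 m³/s
w_6 = (17.3 − 12.2)/2 = 2.55 m; q_6 = 1.02 × 1.50 × 2.55 = 3.902 m³/s
Stations 1, 7 contribute zero (depth or velocity is 0).
Q = Σ qᵢ = 19.60 m³/s

19.6 m³/s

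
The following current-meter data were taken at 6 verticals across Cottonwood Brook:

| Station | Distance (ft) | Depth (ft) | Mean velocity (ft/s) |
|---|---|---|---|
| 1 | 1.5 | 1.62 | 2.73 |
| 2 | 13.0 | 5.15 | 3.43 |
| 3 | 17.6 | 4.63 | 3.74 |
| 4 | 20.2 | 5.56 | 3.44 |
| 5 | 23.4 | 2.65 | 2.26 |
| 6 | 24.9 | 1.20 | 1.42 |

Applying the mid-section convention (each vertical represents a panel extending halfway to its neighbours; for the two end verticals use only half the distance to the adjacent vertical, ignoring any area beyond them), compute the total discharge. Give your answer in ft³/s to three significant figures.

w_1 = (13.0 − 1.5)/2 = 5.75 ft; q_1 = 2.73 × 1.62 × 5.75 = 25.43 ft³/s
w_2 = (17.6 − 1.5)/2 = 8.05 ft; q_2 = 3.43 × 5.15 × 8.05 = 142.2 ft³/s
w_3 = (20.2 − 13.0)/2 = 3.6 ft; q_3 = 3.74 × 4.63 × 3.6 = 62.34 ft³/s
w_4 = (23.4 − 17.6)/2 = 2.9 ft; q_4 = 3.44 × 5.56 × 2.9 = 55.47 ft³/s
w_5 = (24.9 − 20.2)/2 = 2.35 ft; q_5 = 2.26 × 2.65 × 2.35 = 14.07 ft³/s
w_6 = (24.9 − 23.4)/2 = 0.75 ft; q_6 = 1.42 × 1.20 × 0.75 = 1.278 ft³/s
Q = Σ qᵢ = 300.8 ft³/s

301 ft³/s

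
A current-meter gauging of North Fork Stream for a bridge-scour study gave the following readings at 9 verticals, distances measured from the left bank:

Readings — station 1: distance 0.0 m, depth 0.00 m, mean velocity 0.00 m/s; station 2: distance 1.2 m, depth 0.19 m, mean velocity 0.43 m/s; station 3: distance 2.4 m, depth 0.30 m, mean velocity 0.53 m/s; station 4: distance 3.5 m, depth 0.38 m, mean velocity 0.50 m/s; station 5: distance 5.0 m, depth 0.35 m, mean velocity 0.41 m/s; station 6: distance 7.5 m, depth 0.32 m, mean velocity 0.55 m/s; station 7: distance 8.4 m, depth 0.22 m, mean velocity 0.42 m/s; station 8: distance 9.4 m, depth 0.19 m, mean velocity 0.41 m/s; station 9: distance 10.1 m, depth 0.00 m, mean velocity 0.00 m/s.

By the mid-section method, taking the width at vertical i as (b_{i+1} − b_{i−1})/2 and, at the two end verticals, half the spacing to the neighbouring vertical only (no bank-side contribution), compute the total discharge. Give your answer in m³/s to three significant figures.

1.27 m³/s

w_2 = (2.4 − 0.0)/2 = 1.2 m; q_2 = 0.43 × 0.19 × 1.2 = 0.09804 m³/s
w_3 = (3.5 − 1.2)/2 = 1.15 m; q_3 = 0.53 × 0.30 × 1.15 = 0.1829 m³/s
w_4 = (5.0 − 2.4)/2 = 1.3 m; q_4 = 0.50 × 0.38 × 1.3 = 0.2470 m³/s
w_5 = (7.5 − 3.5)/2 = 2 m; q_5 = 0.41 × 0.35 × 2 = 0.2870 m³/s
w_6 = (8.4 − 5.0)/2 = 1.7 m; q_6 = 0.55 × 0.32 × 1.7 = 0.2992 m³/s
w_7 = (9.4 − 7.5)/2 = 0.95 m; q_7 = 0.42 × 0.22 × 0.95 = 0.08778 m³/s
w_8 = (10.1 − 8.4)/2 = 0.85 m; q_8 = 0.41 × 0.19 × 0.85 = 0.06622 m³/s
Stations 1, 9 contribute zero (depth or velocity is 0).
Q = Σ qᵢ = 1.268 m³/s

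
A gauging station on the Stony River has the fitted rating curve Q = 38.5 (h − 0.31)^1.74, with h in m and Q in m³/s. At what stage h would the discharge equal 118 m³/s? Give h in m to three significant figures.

h − h₀ = (Q/C)^(1/b) = (118/38.5)^(1/1.74) = 1.903 m
h = 0.31 + 1.903 = 2.213 m

2.21 m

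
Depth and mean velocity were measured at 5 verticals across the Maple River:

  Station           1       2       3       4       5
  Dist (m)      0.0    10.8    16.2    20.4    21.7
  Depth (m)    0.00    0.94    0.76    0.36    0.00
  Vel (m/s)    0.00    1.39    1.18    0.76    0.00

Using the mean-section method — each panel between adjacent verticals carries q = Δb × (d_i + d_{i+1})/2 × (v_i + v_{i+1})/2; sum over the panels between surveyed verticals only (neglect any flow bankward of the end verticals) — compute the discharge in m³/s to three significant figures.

Panel 1-2: Δb = 10.8 m, d̄ = (0.00+0.94)/2 = 0.47, v̄ = (0.00+1.39)/2 = 0.695 → q = 10.8×0.47×0.695 = 3.528 m³/s
Panel 2-3: Δb = 5.4 m, d̄ = (0.94+0.76)/2 = 0.85, v̄ = (1.39+1.18)/2 = 1.285 → q = 5.4×0.85×1.285 = 5.898 m³/s
Panel 3-4: Δb = 4.2 m, d̄ = (0.76+0.36)/2 = 0.56, v̄ = (1.18+0.76)/2 = 0.97 → q = 4.2×0.56×0.97 = 2.281 m³/s
Panel 4-5: Δb = 1.3 m, d̄ = (0.36+0.00)/2 = 0.18, v̄ = (0.76+0.00)/2 = 0.38 → q = 1.3×0.18×0.38 = 0.08892 m³/s
Q = Σ q = 11.80 m³/s

11.8 m³/s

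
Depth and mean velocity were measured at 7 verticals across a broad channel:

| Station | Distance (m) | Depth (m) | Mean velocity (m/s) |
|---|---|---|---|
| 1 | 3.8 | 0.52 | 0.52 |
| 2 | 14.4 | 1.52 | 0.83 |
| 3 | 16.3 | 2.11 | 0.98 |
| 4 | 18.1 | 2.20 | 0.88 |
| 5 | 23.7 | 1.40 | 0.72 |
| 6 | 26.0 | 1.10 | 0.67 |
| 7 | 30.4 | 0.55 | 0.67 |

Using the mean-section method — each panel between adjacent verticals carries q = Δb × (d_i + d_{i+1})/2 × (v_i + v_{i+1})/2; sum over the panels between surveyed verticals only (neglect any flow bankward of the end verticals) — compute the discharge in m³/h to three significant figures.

95500 m³/h

Panel 1-2: Δb = 10.6 m, d̄ = (0.52+1.52)/2 = 1.02, v̄ = (0.52+0.83)/2 = 0.675 → q = 10.6×1.02×0.675 = 7.298 m³/s
Panel 2-3: Δb = 1.9 m, d̄ = (1.52+2.11)/2 = 1.815, v̄ = (0.83+0.98)/2 = 0.905 → q = 1.9×1.815×0.905 = 3.121 m³/s
Panel 3-4: Δb = 1.8 m, d̄ = (2.11+2.20)/2 = 2.155, v̄ = (0.98+0.88)/2 = 0.93 → q = 1.8×2.155×0.93 = 3.607 m³/s
Panel 4-5: Δb = 5.6 m, d̄ = (2.20+1.40)/2 = 1.8, v̄ = (0.88+0.72)/2 = 0.8 → q = 5.6×1.8×0.8 = 8.064 m³/s
Panel 5-6: Δb = 2.3 m, d̄ = (1.40+1.10)/2 = 1.25, v̄ = (0.72+0.67)/2 = 0.695 → q = 2.3×1.25×0.695 = 1.998 m³/s
Panel 6-7: Δb = 4.4 m, d̄ = (1.10+0.55)/2 = 0.825, v̄ = (0.67+0.67)/2 = 0.67 → q = 4.4×0.825×0.67 = 2.432 m³/s
Q = Σ q = 26.52 m³/s
= 26.52 × 3600 = 95470 m³/h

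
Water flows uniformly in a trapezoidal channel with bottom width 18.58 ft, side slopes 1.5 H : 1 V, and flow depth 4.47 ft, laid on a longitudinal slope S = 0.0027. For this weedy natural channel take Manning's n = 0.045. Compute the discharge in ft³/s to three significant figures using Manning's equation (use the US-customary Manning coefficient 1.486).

A = (b + z·y)·y = (18.58 + 1.5×4.47)×4.47 = 113.0 ft²
P = b + 2y√(1+z²) = 18.58 + 2×4.47×√(1+1.5²) = 34.70 ft
R = A/P = 113.0/34.70 = 3.257 ft
Q = (1.486/n)·A·R^(2/3)·S^(1/2) = (1.486/0.045) × 113.0 × 3.257^(2/3) × 0.0027^(1/2) = 426.2 ft³/s

426 ft³/s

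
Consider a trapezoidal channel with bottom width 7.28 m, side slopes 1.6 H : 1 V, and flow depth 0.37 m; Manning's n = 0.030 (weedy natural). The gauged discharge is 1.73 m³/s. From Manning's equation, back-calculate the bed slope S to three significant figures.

A = (b + z·y)·y = (7.28 + 1.6×0.37)×0.37 = 2.913 m²
P = b + 2y√(1+z²) = 7.28 + 2×0.37×√(1+1.6²) = 8.676 m
R = A/P = 2.913/8.676 = 0.3357 m
S = (Q·n / (1·A·R^(2/3)))² = (1.73×0.030 / (1×2.913×0.4830))² = 0.001361

0.00136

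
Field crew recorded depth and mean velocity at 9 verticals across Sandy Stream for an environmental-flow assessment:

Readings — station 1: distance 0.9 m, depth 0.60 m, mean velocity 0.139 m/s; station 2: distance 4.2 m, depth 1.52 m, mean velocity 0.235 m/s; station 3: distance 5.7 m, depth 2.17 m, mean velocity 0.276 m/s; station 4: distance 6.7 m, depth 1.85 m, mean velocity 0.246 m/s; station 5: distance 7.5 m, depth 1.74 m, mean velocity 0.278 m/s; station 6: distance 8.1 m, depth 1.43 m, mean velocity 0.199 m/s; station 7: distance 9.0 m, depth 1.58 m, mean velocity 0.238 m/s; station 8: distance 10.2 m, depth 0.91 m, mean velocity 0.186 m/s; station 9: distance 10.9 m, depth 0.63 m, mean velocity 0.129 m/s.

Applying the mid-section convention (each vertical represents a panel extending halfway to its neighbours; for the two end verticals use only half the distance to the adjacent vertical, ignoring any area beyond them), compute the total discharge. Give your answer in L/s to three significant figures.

3290 L/s

w_1 = (4.2 − 0.9)/2 = 1.65 m; q_1 = 0.139 × 0.60 × 1.65 = 0.1376 m³/s
w_2 = (5.7 − 0.9)/2 = 2.4 m; q_2 = 0.235 × 1.52 × 2.4 = 0.8573 m³/s
w_3 = (6.7 − 4.2)/2 = 1.25 m; q_3 = 0.276 × 2.17 × 1.25 = 0.7487 m³/s
w_4 = (7.5 − 5.7)/2 = 0.9 m; q_4 = 0.246 × 1.85 × 0.9 = 0.4096 m³/s
w_5 = (8.1 − 6.7)/2 = 0.7 m; q_5 = 0.278 × 1.74 × 0.7 = 0.3386 m³/s
w_6 = (9.0 − 7.5)/2 = 0.75 m; q_6 = 0.199 × 1.43 × 0.75 = 0.2134 m³/s
w_7 = (10.2 − 8.1)/2 = 1.05 m; q_7 = 0.238 × 1.58 × 1.05 = 0.3948 m³/s
w_8 = (10.9 − 9.0)/2 = 0.95 m; q_8 = 0.186 × 0.91 × 0.95 = 0.1608 m³/s
w_9 = (10.9 − 10.2)/2 = 0.35 m; q_9 = 0.129 × 0.63 × 0.35 = 0.02844 m³/s
Q = Σ qᵢ = 3.289 m³/s
= 3.289 × 1000 = 3289 L/s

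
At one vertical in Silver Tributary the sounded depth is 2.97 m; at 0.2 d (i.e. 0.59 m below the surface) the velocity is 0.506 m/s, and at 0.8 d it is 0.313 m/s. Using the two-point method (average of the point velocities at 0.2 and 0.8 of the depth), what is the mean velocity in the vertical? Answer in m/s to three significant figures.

v̄ = (0.506 + 0.313) / 2 = 0.4095 m/s

0.410 m/s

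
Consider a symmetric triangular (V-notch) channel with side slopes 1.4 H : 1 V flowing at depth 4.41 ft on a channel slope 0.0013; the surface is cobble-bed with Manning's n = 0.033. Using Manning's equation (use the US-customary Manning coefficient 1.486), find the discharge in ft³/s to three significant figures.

65.3 ft³/s

A = z·y² = 1.4×4.41² = 27.23 ft²
P = 2y√(1+z²) = 2×4.41×√(1+1.4²) = 15.17 ft
R = A/P = 27.23/15.17 = 1.794 ft
Q = (1.486/n)·A·R^(2/3)·S^(1/2) = (1.486/0.033) × 27.23 × 1.794^(2/3) × 0.0013^(1/2) = 65.27 ft³/s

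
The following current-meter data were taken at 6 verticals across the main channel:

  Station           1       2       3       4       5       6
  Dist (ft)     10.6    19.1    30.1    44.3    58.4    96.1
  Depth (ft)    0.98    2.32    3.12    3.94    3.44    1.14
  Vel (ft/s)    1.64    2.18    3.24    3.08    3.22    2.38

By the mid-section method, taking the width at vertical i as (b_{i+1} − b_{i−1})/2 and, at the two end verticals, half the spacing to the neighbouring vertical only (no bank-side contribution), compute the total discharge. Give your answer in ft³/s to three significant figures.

w_1 = (19.1 − 10.6)/2 = 4.25 ft; q_1 = 1.64 × 0.98 × 4.25 = 6.831 ft³/s
w_2 = (30.1 − 10.6)/2 = 9.75 ft; q_2 = 2.18 × 2.32 × 9.75 = 49.31 ft³/s
w_3 = (44.3 − 19.1)/2 = 12.6 ft; q_3 = 3.24 × 3.12 × 12.6 = 127.4 ft³/s
w_4 = (58.4 − 30.1)/2 = 14.15 ft; q_4 = 3.08 × 3.94 × 14.15 = 171.7 ft³/s
w_5 = (96.1 − 44.3)/2 = 25.9 ft; q_5 = 3.22 × 3.44 × 25.9 = 286.9 ft³/s
w_6 = (96.1 − 58.4)/2 = 18.85 ft; q_6 = 2.38 × 1.14 × 18.85 = 51.14 ft³/s
Q = Σ qᵢ = 693.3 ft³/s

693 ft³/s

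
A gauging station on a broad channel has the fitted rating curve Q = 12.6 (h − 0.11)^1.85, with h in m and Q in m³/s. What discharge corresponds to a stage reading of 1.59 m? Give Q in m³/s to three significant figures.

26.0 m³/s

Q = 12.6 × (1.59 − 0.11)^1.85 = 12.6 × 1.48^1.85 = 26.02 m³/s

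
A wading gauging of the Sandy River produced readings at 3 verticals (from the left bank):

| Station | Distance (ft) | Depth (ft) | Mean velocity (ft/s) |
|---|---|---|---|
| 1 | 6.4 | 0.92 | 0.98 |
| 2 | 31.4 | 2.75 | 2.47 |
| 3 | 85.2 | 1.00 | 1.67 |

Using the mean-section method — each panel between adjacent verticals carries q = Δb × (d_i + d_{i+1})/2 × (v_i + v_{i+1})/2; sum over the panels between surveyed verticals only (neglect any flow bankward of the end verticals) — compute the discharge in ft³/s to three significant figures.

288 ft³/s

Panel 1-2: Δb = 25 ft, d̄ = (0.92+2.75)/2 = 1.835, v̄ = (0.98+2.47)/2 = 1.725 → q = 25×1.835×1.725 = 79.13 ft³/s
Panel 2-3: Δb = 53.8 ft, d̄ = (2.75+1.00)/2 = 1.875, v̄ = (2.47+1.67)/2 = 2.07 → q = 53.8×1.875×2.07 = 208.8 ft³/s
Q = Σ q = 287.9 ft³/s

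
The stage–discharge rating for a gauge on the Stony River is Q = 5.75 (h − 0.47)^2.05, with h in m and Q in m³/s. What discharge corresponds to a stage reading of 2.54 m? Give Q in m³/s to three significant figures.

Q = 5.75 × (2.54 − 0.47)^2.05 = 5.75 × 2.07^2.05 = 25.55 m³/s

25.6 m³/s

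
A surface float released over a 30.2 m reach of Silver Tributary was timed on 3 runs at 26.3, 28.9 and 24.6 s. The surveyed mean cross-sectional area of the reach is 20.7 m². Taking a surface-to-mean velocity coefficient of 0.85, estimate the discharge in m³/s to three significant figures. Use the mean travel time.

t̄ = (26.3 + 28.9 + 24.6) / 3 = 26.6 s
v_surface = L / t̄ = 30.2 / 26.6 = 1.135 m/s
v_mean = 0.85 × 1.135 = 0.9650 m/s
Q = A × v_mean = 20.7 × 0.9650 = 19.98 m³/s

20.0 m³/s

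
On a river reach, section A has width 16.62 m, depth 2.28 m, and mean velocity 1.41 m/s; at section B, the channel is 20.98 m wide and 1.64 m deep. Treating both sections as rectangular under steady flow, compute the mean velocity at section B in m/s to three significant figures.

Q = A₁V₁ = (16.62×2.28) × 1.41 = 53.43 m³/s
A₂ = 20.98 × 1.64 = 34.41 m²
V₂ = Q/A₂ = 53.43/34.41 = 1.553 m/s

1.55 m/s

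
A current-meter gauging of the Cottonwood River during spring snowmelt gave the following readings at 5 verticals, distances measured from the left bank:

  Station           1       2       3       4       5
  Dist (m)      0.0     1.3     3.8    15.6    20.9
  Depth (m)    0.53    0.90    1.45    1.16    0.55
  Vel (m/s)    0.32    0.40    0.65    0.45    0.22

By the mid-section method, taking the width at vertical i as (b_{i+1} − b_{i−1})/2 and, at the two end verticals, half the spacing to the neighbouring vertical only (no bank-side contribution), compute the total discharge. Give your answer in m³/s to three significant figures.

w_1 = (1.3 − 0.0)/2 = 0.65 m; q_1 = 0.32 × 0.53 × 0.65 = 0.1102 m³/s
w_2 = (3.8 − 0.0)/2 = 1.9 m; q_2 = 0.40 × 0.90 × 1.9 = 0.6840 m³/s
w_3 = (15.6 − 1.3)/2 = 7.15 m; q_3 = 0.65 × 1.45 × 7.15 = 6.739 m³/s
w_4 = (20.9 − 3.8)/2 = 8.55 m; q_4 = 0.45 × 1.16 × 8.55 = 4.463 m³/s
w_5 = (20.9 − 15.6)/2 = 2.65 m; q_5 = 0.22 × 0.55 × 2.65 = 0.3207 m³/s
Q = Σ qᵢ = 12.32 m³/s

12.3 m³/s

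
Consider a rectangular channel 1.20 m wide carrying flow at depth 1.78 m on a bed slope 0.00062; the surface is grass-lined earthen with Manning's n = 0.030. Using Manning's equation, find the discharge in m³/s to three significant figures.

A = b·y = 1.20 × 1.78 = 2.136 m²
P = b + 2y = 1.20 + 2×1.78 = 4.760 m
R = A/P = 2.136/4.760 = 0.4487 m
Q = (1/n)·A·R^(2/3)·S^(1/2) = (1/0.030) × 2.136 × 0.4487^(2/3) × 0.00062^(1/2) = 1.039 m³/s

1.04 m³/s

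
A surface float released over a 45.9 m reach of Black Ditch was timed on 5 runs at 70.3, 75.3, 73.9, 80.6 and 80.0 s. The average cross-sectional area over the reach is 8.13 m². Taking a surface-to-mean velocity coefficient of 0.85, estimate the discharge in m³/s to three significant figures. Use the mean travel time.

4.17 m³/s

t̄ = (70.3 + 75.3 + 73.9 + 80.6 + 80.0) / 5 = 76.02 s
v_surface = L / t̄ = 45.9 / 76.02 = 0.6038 m/s
v_mean = 0.85 × 0.6038 = 0.5132 m/s
Q = A × v_mean = 8.13 × 0.5132 = 4.172 m³/s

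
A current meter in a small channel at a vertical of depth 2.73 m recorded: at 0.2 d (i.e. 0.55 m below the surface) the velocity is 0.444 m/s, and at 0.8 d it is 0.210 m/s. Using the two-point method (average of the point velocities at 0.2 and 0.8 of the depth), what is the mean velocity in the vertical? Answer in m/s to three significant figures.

v̄ = (0.444 + 0.210) / 2 = 0.3270 m/s

0.327 m/s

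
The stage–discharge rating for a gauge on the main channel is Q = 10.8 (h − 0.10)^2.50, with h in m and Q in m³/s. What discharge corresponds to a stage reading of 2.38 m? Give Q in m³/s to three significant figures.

Q = 10.8 × (2.38 − 0.10)^2.50 = 10.8 × 2.28^2.50 = 84.77 m³/s

84.8 m³/s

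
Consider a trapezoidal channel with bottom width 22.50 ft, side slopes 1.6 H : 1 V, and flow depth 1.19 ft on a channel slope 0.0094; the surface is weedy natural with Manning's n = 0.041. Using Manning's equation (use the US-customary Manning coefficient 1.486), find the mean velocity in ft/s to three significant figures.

A = (b + z·y)·y = (22.50 + 1.6×1.19)×1.19 = 29.04 ft²
P = b + 2y√(1+z²) = 22.50 + 2×1.19×√(1+1.6²) = 26.99 ft
R = A/P = 29.04/26.99 = 1.076 ft
Q = (1.486/n)·A·R^(2/3)·S^(1/2) = (1.486/0.041) × 29.04 × 1.076^(2/3) × 0.0094^(1/2) = 107.2 ft³/s
V = Q/A = 107.2/29.04 = 3.690 ft/s

3.69 ft/s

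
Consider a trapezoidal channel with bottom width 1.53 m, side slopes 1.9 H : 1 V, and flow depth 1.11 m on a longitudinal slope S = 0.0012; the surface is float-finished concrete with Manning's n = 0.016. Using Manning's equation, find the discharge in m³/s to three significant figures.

6.50 m³/s

A = (b + z·y)·y = (1.53 + 1.9×1.11)×1.11 = 4.039 m²
P = b + 2y√(1+z²) = 1.53 + 2×1.11×√(1+1.9²) = 6.297 m
R = A/P = 4.039/6.297 = 0.6415 m
Q = (1/n)·A·R^(2/3)·S^(1/2) = (1/0.016) × 4.039 × 0.6415^(2/3) × 0.0012^(1/2) = 6.505 m³/s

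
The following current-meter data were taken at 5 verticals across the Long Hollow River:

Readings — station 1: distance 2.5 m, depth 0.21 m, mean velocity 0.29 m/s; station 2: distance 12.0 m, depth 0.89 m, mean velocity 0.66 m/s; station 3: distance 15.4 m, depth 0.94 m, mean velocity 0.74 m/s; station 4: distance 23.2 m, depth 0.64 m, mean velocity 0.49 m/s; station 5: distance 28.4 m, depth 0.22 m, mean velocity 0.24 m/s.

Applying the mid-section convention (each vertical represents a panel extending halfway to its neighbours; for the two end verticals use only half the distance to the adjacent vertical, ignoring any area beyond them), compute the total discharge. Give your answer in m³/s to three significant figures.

w_1 = (12.0 − 2.5)/2 = 4.75 m; q_1 = 0.29 × 0.21 × 4.75 = 0.2893 m³/s
w_2 = (15.4 − 2.5)/2 = 6.45 m; q_2 = 0.66 × 0.89 × 6.45 = 3.789 m³/s
w_3 = (23.2 − 12.0)/2 = 5.6 m; q_3 = 0.74 × 0.94 × 5.6 = 3.895 m³/s
w_4 = (28.4 − 15.4)/2 = 6.5 m; q_4 = 0.49 × 0.64 × 6.5 = 2.038 m³/s
w_5 = (28.4 − 23.2)/2 = 2.6 m; q_5 = 0.24 × 0.22 × 2.6 = 0.1373 m³/s
Q = Σ qᵢ = 10.15 m³/s

10.1 m³/s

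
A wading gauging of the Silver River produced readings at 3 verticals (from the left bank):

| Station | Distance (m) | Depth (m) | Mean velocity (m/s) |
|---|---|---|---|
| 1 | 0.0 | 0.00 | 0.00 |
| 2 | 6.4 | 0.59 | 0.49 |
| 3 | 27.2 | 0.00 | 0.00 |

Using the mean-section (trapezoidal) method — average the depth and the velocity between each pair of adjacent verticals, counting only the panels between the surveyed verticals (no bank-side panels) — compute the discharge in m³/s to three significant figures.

Panel 1-2: Δb = 6.4 m, d̄ = (0.00+0.59)/2 = 0.295, v̄ = (0.00+0.49)/2 = 0.245 → q = 6.4×0.295×0.245 = 0.4626 m³/s
Panel 2-3: Δb = 20.8 m, d̄ = (0.59+0.00)/2 = 0.295, v̄ = (0.49+0.00)/2 = 0.245 → q = 20.8×0.295×0.245 = 1.503 m³/s
Q = Σ q = 1.966 m³/s

1.97 m³/s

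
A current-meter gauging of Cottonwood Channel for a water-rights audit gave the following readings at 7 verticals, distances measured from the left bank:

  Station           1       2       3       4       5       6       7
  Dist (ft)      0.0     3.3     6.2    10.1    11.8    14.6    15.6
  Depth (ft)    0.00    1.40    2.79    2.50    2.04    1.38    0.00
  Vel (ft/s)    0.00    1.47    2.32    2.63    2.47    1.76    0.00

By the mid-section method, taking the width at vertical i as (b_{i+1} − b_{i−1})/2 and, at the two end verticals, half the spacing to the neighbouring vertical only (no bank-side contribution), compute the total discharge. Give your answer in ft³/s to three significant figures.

62.7 ft³/s

w_2 = (6.2 − 0.0)/2 = 3.1 ft; q_2 = 1.47 × 1.40 × 3.1 = 6.380 ft³/s
w_3 = (10.1 − 3.3)/2 = 3.4 ft; q_3 = 2.32 × 2.79 × 3.4 = 22.01 ft³/s
w_4 = (11.8 − 6.2)/2 = 2.8 ft; q_4 = 2.63 × 2.50 × 2.8 = 18.41 ft³/s
w_5 = (14.6 − 10.1)/2 = 2.25 ft; q_5 = 2.47 × 2.04 × 2.25 = 11.34 ft³/s
w_6 = (15.6 − 11.8)/2 = 1.9 ft; q_6 = 1.76 × 1.38 × 1.9 = 4.615 ft³/s
Stations 1, 7 contribute zero (depth or velocity is 0).
Q = Σ qᵢ = 62.75 ft³/s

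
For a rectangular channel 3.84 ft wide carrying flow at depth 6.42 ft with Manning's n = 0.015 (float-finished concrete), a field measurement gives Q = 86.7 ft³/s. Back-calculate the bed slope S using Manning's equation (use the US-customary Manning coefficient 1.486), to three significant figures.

0.000749

A = b·y = 3.84 × 6.42 = 24.65 ft²
P = b + 2y = 3.84 + 2×6.42 = 16.68 ft
R = A/P = 24.65/16.68 = 1.478 ft
S = (Q·n / (1.486·A·R^(2/3)))² = (86.7×0.015 / (1.486×24.65×1.298))² = 0.0007486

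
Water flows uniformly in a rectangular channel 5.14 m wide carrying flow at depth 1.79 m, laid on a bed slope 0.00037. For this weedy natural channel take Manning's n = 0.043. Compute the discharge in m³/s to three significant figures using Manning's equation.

A = b·y = 5.14 × 1.79 = 9.201 m²
P = b + 2y = 5.14 + 2×1.79 = 8.720 m
R = A/P = 9.201/8.720 = 1.055 m
Q = (1/n)·A·R^(2/3)·S^(1/2) = (1/0.043) × 9.201 × 1.055^(2/3) × 0.00037^(1/2) = 4.266 m³/s

4.27 m³/s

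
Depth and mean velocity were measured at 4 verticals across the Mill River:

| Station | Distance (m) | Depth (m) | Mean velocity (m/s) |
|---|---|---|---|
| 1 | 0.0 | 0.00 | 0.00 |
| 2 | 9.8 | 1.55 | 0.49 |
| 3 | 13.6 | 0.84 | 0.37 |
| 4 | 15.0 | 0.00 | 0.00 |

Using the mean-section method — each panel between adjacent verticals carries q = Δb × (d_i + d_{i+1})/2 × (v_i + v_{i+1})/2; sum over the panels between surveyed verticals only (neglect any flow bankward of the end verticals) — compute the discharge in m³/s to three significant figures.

3.92 m³/s

Panel 1-2: Δb = 9.8 m, d̄ = (0.00+1.55)/2 = 0.775, v̄ = (0.00+0.49)/2 = 0.245 → q = 9.8×0.775×0.245 = 1.861 m³/s
Panel 2-3: Δb = 3.8 m, d̄ = (1.55+0.84)/2 = 1.195, v̄ = (0.49+0.37)/2 = 0.43 → q = 3.8×1.195×0.43 = 1.953 m³/s
Panel 3-4: Δb = 1.4 m, d̄ = (0.84+0.00)/2 = 0.42, v̄ = (0.37+0.00)/2 = 0.185 → q = 1.4×0.42×0.185 = 0.1088 m³/s
Q = Σ q = 3.922 m³/s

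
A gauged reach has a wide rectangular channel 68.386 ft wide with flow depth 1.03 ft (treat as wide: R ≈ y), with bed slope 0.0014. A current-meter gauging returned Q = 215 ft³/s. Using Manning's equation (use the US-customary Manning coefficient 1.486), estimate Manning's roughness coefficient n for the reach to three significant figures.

0.0186

A = b·y = 68.386 × 1.03 = 70.44 ft²
Wide channel: R ≈ y = 1.03 ft
n = (1.486/Q)·A·R^(2/3)·S^(1/2) = (1.486/215) × 70.44 × 1.020 × 0.03742 = 0.01858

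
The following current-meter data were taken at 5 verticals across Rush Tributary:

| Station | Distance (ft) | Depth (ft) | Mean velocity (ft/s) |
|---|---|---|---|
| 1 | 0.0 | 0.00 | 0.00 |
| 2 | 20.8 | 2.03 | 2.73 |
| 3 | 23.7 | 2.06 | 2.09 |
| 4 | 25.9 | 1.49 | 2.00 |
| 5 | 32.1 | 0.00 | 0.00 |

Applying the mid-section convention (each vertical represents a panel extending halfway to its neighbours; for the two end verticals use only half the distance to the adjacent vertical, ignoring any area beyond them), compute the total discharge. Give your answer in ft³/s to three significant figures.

89.2 ft³/s

w_2 = (23.7 − 0.0)/2 = 11.85 ft; q_2 = 2.73 × 2.03 × 11.85 = 65.67 ft³/s
w_3 = (25.9 − 20.8)/2 = 2.55 ft; q_3 = 2.09 × 2.06 × 2.55 = 10.98 ft³/s
w_4 = (32.1 − 23.7)/2 = 4.2 ft; q_4 = 2.00 × 1.49 × 4.2 = 12.52 ft³/s
Stations 1, 5 contribute zero (depth or velocity is 0).
Q = Σ qᵢ = 89.17 ft³/s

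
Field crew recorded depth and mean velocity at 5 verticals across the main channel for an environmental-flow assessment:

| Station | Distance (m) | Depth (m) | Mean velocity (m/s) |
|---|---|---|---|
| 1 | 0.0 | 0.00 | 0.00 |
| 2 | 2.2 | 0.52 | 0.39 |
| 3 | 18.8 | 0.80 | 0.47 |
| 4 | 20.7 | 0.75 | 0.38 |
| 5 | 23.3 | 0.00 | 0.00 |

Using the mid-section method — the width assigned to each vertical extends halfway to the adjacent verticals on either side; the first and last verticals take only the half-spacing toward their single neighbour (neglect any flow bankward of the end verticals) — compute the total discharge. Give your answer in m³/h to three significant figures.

21700 m³/h

w_2 = (18.8 − 0.0)/2 = 9.4 m; q_2 = 0.39 × 0.52 × 9.4 = 1.906 m³/s
w_3 = (20.7 − 2.2)/2 = 9.25 m; q_3 = 0.47 × 0.80 × 9.25 = 3.478 m³/s
w_4 = (23.3 − 18.8)/2 = 2.25 m; q_4 = 0.38 × 0.75 × 2.25 = 0.6413 m³/s
Stations 1, 5 contribute zero (depth or velocity is 0).
Q = Σ qᵢ = 6.026 m³/s
= 6.026 × 3600 = 21690 m³/h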